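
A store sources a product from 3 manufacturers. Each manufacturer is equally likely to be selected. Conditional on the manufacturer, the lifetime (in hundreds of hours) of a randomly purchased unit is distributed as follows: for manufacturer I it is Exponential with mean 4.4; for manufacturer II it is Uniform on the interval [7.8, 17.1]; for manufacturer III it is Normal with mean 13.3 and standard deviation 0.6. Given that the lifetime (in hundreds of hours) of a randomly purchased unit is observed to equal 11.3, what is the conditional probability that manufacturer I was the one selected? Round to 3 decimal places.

0.137

Likelihoods f(11.3 | ·): I: 0.0174261; II: 0.107527; III: 0.00257046.
Posterior ∝ prior × likelihood. Numerator for I: 0.333333·0.0174261 = 0.0058087.
Normalizing constant: 0.333333·0.0174261 + 0.333333·0.107527 + 0.333333·0.00257046 = 0.0425078.
P(I | observation) = 0.0058087 / 0.0425078 = 0.13665.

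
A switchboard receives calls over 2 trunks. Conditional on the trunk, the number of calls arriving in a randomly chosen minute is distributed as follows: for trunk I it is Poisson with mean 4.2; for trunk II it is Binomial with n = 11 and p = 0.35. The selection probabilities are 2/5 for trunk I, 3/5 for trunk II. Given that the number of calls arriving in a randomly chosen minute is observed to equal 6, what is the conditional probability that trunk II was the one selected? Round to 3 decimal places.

0.564

Likelihoods P(X=6 | ·): I: 0.114321; II: 0.098541.
Posterior ∝ prior × likelihood. Numerator for II: 0.6·0.098541 = 0.0591246.
Normalizing constant: 0.4·0.114321 + 0.6·0.098541 = 0.104853.
P(II | observation) = 0.0591246 / 0.104853 = 0.563881.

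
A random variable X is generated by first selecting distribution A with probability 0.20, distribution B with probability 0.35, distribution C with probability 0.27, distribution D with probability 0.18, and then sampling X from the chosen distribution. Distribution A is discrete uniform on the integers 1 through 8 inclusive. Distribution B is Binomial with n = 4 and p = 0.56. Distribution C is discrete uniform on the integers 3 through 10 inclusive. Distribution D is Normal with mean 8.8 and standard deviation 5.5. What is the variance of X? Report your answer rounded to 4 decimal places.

14.1798

Per component, A: μ=4.5, E[X²]=25.5; B: μ=2.24, E[X²]=6.0032; C: μ=6.5, E[X²]=47.5; D: μ=8.8, E[X²]=107.69.
E[X] = 0.2·4.5 + 0.35·2.24 + 0.27·6.5 + 0.18·8.8 = 5.023.
E[X²] = 0.2·25.5 + 0.35·6.0032 + 0.27·47.5 + 0.18·107.69 = 39.4103.
Var(X) = E[X²] − (E[X])² = 39.4103 − 25.2305 = 14.1798.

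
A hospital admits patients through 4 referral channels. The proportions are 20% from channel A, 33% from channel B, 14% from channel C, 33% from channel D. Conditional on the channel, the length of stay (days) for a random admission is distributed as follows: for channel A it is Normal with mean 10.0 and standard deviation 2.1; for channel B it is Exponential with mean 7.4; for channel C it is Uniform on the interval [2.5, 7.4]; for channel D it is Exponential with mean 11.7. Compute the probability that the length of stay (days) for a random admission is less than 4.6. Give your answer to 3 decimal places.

0.321

Conditional on each channel, P(X < 4.6): A: 0.005064; B: 0.462927; C: 0.428571; D: 0.325081.
By total probability, P(X < 4.6) = 0.2·0.005064 + 0.33·0.462927 + 0.14·0.428571 + 0.33·0.325081 = 0.321055.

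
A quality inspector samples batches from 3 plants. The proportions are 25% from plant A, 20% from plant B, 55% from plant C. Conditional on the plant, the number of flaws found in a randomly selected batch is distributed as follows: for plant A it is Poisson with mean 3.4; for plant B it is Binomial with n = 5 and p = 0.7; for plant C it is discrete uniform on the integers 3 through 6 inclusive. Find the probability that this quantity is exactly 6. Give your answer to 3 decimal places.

Conditional on each plant, P(X = 6): A: 0.0716044; B: 0; C: 0.25.
By total probability, P(X = 6) = 0.25·0.0716044 + 0.2·0 + 0.55·0.25 = 0.155401.

0.155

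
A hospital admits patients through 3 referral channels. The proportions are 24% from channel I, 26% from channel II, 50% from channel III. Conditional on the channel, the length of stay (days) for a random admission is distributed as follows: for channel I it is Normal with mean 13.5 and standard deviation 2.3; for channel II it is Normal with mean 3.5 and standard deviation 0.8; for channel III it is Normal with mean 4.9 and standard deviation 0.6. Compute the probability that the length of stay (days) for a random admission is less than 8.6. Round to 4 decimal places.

0.7640

Conditional on each channel, P(X < 8.6): I: 0.0165679; II: 1; III: 1.
By total probability, P(X < 8.6) = 0.24·0.0165679 + 0.26·1 + 0.5·1 = 0.763976.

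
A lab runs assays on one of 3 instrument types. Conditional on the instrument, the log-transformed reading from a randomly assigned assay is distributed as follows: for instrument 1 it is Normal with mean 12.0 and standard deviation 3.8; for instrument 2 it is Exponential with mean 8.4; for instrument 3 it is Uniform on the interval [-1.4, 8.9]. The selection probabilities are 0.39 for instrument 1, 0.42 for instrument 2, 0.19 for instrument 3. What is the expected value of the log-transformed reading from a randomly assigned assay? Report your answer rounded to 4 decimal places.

Component means — 1: 12; 2: 8.4; 3: 3.75.
E[X] = 0.39·12 + 0.42·8.4 + 0.19·3.75 = 8.9205.

8.9205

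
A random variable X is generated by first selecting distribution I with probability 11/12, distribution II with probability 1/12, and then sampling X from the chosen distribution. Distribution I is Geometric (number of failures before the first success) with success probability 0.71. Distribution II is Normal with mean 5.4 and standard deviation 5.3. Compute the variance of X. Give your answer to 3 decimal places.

4.771

Per component, I: μ=0.408451, E[X²]=0.742115; II: μ=5.4, E[X²]=57.25.
E[X] = 0.916667·0.408451 + 0.0833333·5.4 = 0.824413.
E[X²] = 0.916667·0.742115 + 0.0833333·57.25 = 5.45111.
Var(X) = E[X²] − (E[X])² = 5.45111 − 0.679657 = 4.77145.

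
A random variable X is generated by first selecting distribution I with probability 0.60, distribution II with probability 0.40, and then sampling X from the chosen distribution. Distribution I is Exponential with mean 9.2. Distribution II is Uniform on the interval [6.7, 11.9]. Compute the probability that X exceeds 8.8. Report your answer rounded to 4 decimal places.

Conditional on each component, P(X > 8.8): I: 0.384227; II: 0.596154.
By total probability, P(X > 8.8) = 0.6·0.384227 + 0.4·0.596154 = 0.468998.

0.4690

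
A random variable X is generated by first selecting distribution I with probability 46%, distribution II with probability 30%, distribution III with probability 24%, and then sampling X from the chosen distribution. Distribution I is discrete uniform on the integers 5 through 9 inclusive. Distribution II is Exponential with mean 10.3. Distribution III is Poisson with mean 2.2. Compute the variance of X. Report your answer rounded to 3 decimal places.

42.045

Per component, I: μ=7, E[X²]=51; II: μ=10.3, E[X²]=212.18; III: μ=2.2, E[X²]=7.04.
E[X] = 0.46·7 + 0.3·10.3 + 0.24·2.2 = 6.838.
E[X²] = 0.46·51 + 0.3·212.18 + 0.24·7.04 = 88.8036.
Var(X) = E[X²] − (E[X])² = 88.8036 − 46.7582 = 42.0454.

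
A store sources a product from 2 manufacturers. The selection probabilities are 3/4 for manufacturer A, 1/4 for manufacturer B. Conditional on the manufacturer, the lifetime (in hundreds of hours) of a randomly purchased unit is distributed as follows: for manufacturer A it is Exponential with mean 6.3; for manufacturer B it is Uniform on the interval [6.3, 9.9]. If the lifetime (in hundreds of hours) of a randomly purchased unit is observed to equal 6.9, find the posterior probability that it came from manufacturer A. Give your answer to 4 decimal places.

0.3644

Likelihoods f(6.9 | ·): A: 0.0530889; B: 0.277778.
Posterior ∝ prior × likelihood. Numerator for A: 0.75·0.0530889 = 0.0398167.
Normalizing constant: 0.75·0.0530889 + 0.25·0.277778 = 0.109261.
P(A | observation) = 0.0398167 / 0.109261 = 0.364418.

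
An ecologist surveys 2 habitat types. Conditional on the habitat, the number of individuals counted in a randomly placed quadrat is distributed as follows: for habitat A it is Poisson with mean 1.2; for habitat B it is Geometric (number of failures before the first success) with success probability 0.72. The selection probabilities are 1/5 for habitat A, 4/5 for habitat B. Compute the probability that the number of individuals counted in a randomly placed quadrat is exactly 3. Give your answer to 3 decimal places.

0.030

Conditional on each habitat, P(X = 3): A: 0.0867439; B: 0.0158054.
By total probability, P(X = 3) = 0.2·0.0867439 + 0.8·0.0158054 = 0.0299931.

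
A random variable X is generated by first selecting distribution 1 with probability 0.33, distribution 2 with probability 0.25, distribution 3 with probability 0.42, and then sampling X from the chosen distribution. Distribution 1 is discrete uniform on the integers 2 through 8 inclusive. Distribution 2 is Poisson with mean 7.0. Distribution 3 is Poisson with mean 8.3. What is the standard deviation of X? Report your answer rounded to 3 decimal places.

Per component, 1: μ=5, E[X²]=29; 2: μ=7, E[X²]=56; 3: μ=8.3, E[X²]=77.19.
E[X] = 0.33·5 + 0.25·7 + 0.42·8.3 = 6.886.
E[X²] = 0.33·29 + 0.25·56 + 0.42·77.19 = 55.9898.
Var(X) = E[X²] − (E[X])² = 55.9898 − 47.417 = 8.5728.
SD(X) = √8.5728 = 2.92794.

2.928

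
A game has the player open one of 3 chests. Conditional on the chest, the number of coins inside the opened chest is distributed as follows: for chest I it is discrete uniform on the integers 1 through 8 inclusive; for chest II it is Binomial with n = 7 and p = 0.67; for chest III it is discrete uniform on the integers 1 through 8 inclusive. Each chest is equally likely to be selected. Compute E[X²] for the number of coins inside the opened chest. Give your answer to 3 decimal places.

For each component E[X²] = Var + (mean)², giving I: 25.5; II: 23.5438; III: 25.5.
Overall E[X²] = 0.333333·25.5 + 0.333333·23.5438 + 0.333333·25.5 = 24.8479.

24.848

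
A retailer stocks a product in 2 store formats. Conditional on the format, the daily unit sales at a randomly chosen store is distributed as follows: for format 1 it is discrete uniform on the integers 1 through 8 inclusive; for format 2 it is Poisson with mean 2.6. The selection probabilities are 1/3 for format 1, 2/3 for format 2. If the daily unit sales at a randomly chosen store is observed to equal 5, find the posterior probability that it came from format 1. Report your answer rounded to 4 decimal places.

0.4594

Likelihoods P(X=5 | ·): 1: 0.125; 2: 0.0735394.
Posterior ∝ prior × likelihood. Numerator for 1: 0.333333·0.125 = 0.0416667.
Normalizing constant: 0.333333·0.125 + 0.666667·0.0735394 = 0.0906929.
P(1 | observation) = 0.0416667 / 0.0906929 = 0.459426.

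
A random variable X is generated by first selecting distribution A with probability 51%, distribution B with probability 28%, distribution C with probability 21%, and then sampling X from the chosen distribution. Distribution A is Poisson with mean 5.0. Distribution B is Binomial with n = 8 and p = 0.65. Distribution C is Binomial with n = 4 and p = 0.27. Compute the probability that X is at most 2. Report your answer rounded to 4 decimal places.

Conditional on each component, P(X ≤ 2): A: 0.124652; B: 0.0253175; C: 0.937211.
By total probability, P(X ≤ 2) = 0.51·0.124652 + 0.28·0.0253175 + 0.21·0.937211 = 0.267476.

0.2675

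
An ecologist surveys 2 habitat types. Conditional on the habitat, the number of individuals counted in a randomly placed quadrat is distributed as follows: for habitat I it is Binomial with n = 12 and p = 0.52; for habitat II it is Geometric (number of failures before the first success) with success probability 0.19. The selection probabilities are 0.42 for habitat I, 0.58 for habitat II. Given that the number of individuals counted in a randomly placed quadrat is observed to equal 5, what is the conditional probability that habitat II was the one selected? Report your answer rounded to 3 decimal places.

Likelihoods P(X=5 | ·): I: 0.176779; II: 0.0662489.
Posterior ∝ prior × likelihood. Numerator for II: 0.58·0.0662489 = 0.0384244.
Normalizing constant: 0.42·0.176779 + 0.58·0.0662489 = 0.112672.
P(II | observation) = 0.0384244 / 0.112672 = 0.34103.

0.341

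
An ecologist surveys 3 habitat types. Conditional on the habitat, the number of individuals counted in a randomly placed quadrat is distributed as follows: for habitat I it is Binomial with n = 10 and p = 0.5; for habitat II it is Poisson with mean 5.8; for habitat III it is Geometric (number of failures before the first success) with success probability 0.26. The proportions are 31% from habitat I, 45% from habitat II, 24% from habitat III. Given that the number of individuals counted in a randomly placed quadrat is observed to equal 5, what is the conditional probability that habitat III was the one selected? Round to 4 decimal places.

Likelihoods P(X=5 | ·): I: 0.246094; II: 0.165596; III: 0.0576942.
Posterior ∝ prior × likelihood. Numerator for III: 0.24·0.0576942 = 0.0138466.
Normalizing constant: 0.31·0.246094 + 0.45·0.165596 + 0.24·0.0576942 = 0.164654.
P(III | observation) = 0.0138466 / 0.164654 = 0.0840951.

0.0841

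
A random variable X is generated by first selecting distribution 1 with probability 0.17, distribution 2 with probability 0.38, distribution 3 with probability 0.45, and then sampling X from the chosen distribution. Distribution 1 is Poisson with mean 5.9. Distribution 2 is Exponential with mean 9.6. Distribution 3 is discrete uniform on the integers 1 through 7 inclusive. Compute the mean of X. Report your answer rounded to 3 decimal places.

6.451

Component means — 1: 5.9; 2: 9.6; 3: 4.
E[X] = 0.17·5.9 + 0.38·9.6 + 0.45·4 = 6.451.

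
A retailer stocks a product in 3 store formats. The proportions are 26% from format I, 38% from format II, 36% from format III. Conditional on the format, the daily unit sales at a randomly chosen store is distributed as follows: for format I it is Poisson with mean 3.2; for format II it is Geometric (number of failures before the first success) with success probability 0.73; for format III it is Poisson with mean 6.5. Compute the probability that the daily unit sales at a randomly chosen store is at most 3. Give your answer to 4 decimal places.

Conditional on each format, P(X ≤ 3): I: 0.60252; II: 0.994686; III: 0.11185.
By total probability, P(X ≤ 3) = 0.26·0.60252 + 0.38·0.994686 + 0.36·0.11185 = 0.574902.

0.5749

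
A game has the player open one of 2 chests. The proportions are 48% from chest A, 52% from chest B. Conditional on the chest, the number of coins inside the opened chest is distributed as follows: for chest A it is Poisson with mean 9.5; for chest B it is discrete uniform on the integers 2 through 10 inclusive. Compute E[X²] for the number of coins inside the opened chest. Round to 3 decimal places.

70.067

For each component E[X²] = Var + (mean)², giving A: 99.75; B: 42.6667.
Overall E[X²] = 0.48·99.75 + 0.52·42.6667 = 70.0667.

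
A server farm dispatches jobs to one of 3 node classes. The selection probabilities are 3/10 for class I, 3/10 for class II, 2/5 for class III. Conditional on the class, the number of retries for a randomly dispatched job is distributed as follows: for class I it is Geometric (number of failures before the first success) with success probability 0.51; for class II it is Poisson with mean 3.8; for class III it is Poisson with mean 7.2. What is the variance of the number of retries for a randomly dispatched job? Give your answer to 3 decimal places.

Per component, I: μ=0.960784, E[X²]=2.807; II: μ=3.8, E[X²]=18.24; III: μ=7.2, E[X²]=59.04.
E[X] = 0.3·0.960784 + 0.3·3.8 + 0.4·7.2 = 4.30824.
E[X²] = 0.3·2.807 + 0.3·18.24 + 0.4·59.04 = 29.9301.
Var(X) = E[X²] − (E[X])² = 29.9301 − 18.5609 = 11.3692.

11.369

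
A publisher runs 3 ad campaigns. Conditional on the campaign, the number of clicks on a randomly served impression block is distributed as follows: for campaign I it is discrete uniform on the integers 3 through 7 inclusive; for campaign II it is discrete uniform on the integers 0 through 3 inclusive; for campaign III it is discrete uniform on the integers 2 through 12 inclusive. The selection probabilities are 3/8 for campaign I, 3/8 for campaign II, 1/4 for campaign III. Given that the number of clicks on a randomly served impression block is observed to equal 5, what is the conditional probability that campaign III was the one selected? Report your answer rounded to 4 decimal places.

0.2326

Likelihoods P(X=5 | ·): I: 0.2; II: 0; III: 0.0909091.
Posterior ∝ prior × likelihood. Numerator for III: 0.25·0.0909091 = 0.0227273.
Normalizing constant: 0.375·0.2 + 0.375·0 + 0.25·0.0909091 = 0.0977273.
P(III | observation) = 0.0227273 / 0.0977273 = 0.232558.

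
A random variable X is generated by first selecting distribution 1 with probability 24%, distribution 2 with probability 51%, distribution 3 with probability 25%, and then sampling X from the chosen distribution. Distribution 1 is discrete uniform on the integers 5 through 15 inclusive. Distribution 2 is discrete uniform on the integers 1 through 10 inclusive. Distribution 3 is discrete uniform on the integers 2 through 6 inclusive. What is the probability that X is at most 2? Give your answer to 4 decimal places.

0.1520

Conditional on each component, P(X ≤ 2): 1: 0; 2: 0.2; 3: 0.2.
By total probability, P(X ≤ 2) = 0.24·0 + 0.51·0.2 + 0.25·0.2 = 0.152.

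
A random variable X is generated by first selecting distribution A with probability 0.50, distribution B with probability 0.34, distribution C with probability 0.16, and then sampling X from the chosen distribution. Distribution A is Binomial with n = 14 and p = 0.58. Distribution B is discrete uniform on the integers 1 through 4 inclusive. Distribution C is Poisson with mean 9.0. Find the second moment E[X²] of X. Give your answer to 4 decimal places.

For each component E[X²] = Var + (mean)², giving A: 69.3448; B: 7.5; C: 90.
Overall E[X²] = 0.5·69.3448 + 0.34·7.5 + 0.16·90 = 51.6224.

51.6224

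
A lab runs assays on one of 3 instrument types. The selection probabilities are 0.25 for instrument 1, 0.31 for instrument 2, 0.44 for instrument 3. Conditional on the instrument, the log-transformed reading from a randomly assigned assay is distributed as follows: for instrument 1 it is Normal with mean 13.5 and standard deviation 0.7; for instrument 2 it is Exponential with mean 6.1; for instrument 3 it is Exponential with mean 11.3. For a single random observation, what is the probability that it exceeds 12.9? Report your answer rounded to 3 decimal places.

Conditional on each instrument, P(X > 12.9): 1: 0.804317; 2: 0.120663; 3: 0.31931.
By total probability, P(X > 12.9) = 0.25·0.804317 + 0.31·0.120663 + 0.44·0.31931 = 0.378981.

0.379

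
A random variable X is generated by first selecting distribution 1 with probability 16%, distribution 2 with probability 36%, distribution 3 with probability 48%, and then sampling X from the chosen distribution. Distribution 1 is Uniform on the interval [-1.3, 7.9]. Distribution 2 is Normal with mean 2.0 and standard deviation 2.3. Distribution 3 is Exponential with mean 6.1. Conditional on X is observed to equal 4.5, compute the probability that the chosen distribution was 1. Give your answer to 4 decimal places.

Likelihoods f(4.5 | ·): 1: 0.108696; 2: 0.096079; 3: 0.0783951.
Posterior ∝ prior × likelihood. Numerator for 1: 0.16·0.108696 = 0.0173913.
Normalizing constant: 0.16·0.108696 + 0.36·0.096079 + 0.48·0.0783951 = 0.0896094.
P(1 | observation) = 0.0173913 / 0.0896094 = 0.194079.

0.1941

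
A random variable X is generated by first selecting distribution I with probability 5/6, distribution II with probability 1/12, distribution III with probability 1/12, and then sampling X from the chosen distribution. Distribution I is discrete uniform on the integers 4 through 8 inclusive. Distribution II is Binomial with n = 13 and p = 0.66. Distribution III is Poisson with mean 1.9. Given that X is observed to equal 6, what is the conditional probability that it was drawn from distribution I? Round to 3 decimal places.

0.960

Likelihoods P(X=6 | ·): I: 0.2; II: 0.0744961; III: 0.00977304.
Posterior ∝ prior × likelihood. Numerator for I: 0.833333·0.2 = 0.166667.
Normalizing constant: 0.833333·0.2 + 0.0833333·0.0744961 + 0.0833333·0.00977304 = 0.173689.
P(I | observation) = 0.166667 / 0.173689 = 0.959569.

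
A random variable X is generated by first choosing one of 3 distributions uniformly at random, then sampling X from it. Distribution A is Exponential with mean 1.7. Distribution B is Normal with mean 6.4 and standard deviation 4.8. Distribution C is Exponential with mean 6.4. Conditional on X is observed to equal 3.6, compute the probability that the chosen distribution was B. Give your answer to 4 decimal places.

Likelihoods f(3.6 | ·): A: 0.0707732; B: 0.0701098; C: 0.0890286.
Posterior ∝ prior × likelihood. Numerator for B: 0.333333·0.0701098 = 0.0233699.
Normalizing constant: 0.333333·0.0707732 + 0.333333·0.0701098 + 0.333333·0.0890286 = 0.0766372.
P(B | observation) = 0.0233699 / 0.0766372 = 0.304942.

0.3049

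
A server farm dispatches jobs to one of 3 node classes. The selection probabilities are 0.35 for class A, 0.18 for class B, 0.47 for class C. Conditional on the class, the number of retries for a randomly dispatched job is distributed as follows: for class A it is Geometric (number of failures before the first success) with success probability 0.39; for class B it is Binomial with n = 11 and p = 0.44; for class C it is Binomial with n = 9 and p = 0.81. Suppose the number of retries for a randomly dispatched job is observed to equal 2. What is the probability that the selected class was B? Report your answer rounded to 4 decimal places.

Likelihoods P(X=2 | ·): A: 0.145119; B: 0.0576714; C: 0.000211129.
Posterior ∝ prior × likelihood. Numerator for B: 0.18·0.0576714 = 0.0103808.
Normalizing constant: 0.35·0.145119 + 0.18·0.0576714 + 0.47·0.000211129 = 0.0612717.
P(B | observation) = 0.0103808 / 0.0612717 = 0.169423.

0.1694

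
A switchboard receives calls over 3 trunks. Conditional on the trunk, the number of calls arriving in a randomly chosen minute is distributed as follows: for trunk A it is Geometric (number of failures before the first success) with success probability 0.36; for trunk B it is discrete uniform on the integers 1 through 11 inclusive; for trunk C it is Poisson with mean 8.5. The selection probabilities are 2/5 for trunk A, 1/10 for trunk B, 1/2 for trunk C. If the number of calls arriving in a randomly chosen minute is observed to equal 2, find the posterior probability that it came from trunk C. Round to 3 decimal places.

0.051

Likelihoods P(X=2 | ·): A: 0.147456; B: 0.0909091; C: 0.00735029.
Posterior ∝ prior × likelihood. Numerator for C: 0.5·0.00735029 = 0.00367515.
Normalizing constant: 0.4·0.147456 + 0.1·0.0909091 + 0.5·0.00735029 = 0.0717485.
P(C | observation) = 0.00367515 / 0.0717485 = 0.0512227.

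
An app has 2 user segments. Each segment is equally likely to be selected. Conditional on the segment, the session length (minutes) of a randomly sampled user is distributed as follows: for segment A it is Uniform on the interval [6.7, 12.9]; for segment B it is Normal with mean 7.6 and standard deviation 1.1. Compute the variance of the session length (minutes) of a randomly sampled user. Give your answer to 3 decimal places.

3.417

Per component, A: μ=9.8, E[X²]=99.2433; B: μ=7.6, E[X²]=58.97.
E[X] = 0.5·9.8 + 0.5·7.6 = 8.7.
E[X²] = 0.5·99.2433 + 0.5·58.97 = 79.1067.
Var(X) = E[X²] − (E[X])² = 79.1067 − 75.69 = 3.41667.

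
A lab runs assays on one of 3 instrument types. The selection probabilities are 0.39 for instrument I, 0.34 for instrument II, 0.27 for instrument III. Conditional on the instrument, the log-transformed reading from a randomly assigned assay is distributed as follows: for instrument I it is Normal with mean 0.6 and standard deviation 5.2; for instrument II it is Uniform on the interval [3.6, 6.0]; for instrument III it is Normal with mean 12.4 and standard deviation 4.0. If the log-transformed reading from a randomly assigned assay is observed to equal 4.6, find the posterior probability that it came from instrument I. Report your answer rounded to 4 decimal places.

0.1325

Likelihoods f(4.6 | ·): I: 0.0570712; II: 0.416667; III: 0.0148987.
Posterior ∝ prior × likelihood. Numerator for I: 0.39·0.0570712 = 0.0222578.
Normalizing constant: 0.39·0.0570712 + 0.34·0.416667 + 0.27·0.0148987 = 0.167947.
P(I | observation) = 0.0222578 / 0.167947 = 0.132529.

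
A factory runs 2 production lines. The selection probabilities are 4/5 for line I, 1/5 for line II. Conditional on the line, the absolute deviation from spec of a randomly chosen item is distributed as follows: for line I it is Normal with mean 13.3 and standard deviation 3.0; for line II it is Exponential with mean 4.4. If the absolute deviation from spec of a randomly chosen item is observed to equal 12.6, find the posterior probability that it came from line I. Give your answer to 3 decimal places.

Likelihoods f(12.6 | ·): I: 0.12941; II: 0.0129684.
Posterior ∝ prior × likelihood. Numerator for I: 0.8·0.12941 = 0.103528.
Normalizing constant: 0.8·0.12941 + 0.2·0.0129684 = 0.106121.
P(I | observation) = 0.103528 / 0.106121 = 0.975559.

0.976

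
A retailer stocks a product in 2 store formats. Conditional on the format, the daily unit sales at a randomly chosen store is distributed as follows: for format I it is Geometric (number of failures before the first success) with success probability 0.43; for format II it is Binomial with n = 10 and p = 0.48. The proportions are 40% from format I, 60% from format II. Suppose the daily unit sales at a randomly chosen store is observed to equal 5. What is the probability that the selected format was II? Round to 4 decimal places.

Likelihoods P(X=5 | ·): I: 0.0258728; II: 0.244131.
Posterior ∝ prior × likelihood. Numerator for II: 0.6·0.244131 = 0.146479.
Normalizing constant: 0.4·0.0258728 + 0.6·0.244131 = 0.156828.
P(II | observation) = 0.146479 / 0.156828 = 0.93401.

0.9340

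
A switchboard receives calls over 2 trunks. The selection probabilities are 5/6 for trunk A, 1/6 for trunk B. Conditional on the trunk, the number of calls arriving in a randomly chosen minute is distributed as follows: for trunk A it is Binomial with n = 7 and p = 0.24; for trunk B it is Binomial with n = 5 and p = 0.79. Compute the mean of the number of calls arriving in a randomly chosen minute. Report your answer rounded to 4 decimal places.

Component means — A: 1.68; B: 3.95.
E[X] = 0.833333·1.68 + 0.166667·3.95 = 2.05833.

2.0583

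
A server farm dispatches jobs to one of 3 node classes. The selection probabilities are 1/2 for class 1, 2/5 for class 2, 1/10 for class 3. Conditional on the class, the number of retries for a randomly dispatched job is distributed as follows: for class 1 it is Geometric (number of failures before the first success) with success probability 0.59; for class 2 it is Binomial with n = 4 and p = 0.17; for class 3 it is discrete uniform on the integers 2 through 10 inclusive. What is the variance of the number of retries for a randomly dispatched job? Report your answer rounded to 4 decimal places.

Per component, 1: μ=0.694915, E[X²]=1.66073; 2: μ=0.68, E[X²]=1.0268; 3: μ=6, E[X²]=42.6667.
E[X] = 0.5·0.694915 + 0.4·0.68 + 0.1·6 = 1.21946.
E[X²] = 0.5·1.66073 + 0.4·1.0268 + 0.1·42.6667 = 5.50775.
Var(X) = E[X²] − (E[X])² = 5.50775 − 1.48708 = 4.02067.

4.0207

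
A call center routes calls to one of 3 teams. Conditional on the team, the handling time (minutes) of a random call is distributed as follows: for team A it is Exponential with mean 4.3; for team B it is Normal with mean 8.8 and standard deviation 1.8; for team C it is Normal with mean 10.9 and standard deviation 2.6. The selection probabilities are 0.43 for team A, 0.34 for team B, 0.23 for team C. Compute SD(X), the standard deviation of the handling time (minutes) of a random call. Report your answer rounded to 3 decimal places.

Per component, A: μ=4.3, E[X²]=36.98; B: μ=8.8, E[X²]=80.68; C: μ=10.9, E[X²]=125.57.
E[X] = 0.43·4.3 + 0.34·8.8 + 0.23·10.9 = 7.348.
E[X²] = 0.43·36.98 + 0.34·80.68 + 0.23·125.57 = 72.2137.
Var(X) = E[X²] − (E[X])² = 72.2137 − 53.9931 = 18.2206.
SD(X) = √18.2206 = 4.26856.

4.269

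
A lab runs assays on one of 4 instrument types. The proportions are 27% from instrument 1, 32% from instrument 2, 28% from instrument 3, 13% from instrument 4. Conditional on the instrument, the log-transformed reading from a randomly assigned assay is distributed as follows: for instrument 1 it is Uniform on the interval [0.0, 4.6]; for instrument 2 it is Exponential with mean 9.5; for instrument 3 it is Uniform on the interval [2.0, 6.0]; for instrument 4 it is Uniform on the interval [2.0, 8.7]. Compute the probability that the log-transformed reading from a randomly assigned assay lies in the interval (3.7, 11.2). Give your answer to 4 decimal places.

0.4292

Conditional on each instrument, P(3.7 < X < 11.2): 1: 0.195652; 2: 0.369811; 3: 0.575; 4: 0.746269.
By total probability, P(3.7 < X < 11.2) = 0.27·0.195652 + 0.32·0.369811 + 0.28·0.575 + 0.13·0.746269 = 0.429181.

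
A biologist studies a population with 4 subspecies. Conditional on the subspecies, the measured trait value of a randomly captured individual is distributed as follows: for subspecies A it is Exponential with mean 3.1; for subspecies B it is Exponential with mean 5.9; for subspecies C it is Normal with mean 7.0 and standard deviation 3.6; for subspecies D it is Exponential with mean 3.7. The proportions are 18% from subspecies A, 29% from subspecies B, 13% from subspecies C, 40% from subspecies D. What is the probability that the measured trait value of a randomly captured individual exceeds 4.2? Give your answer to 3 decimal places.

Conditional on each subspecies, P(X > 4.2): A: 0.257989; B: 0.490728; C: 0.78165; D: 0.321379.
By total probability, P(X > 4.2) = 0.18·0.257989 + 0.29·0.490728 + 0.13·0.78165 + 0.4·0.321379 = 0.418915.

0.419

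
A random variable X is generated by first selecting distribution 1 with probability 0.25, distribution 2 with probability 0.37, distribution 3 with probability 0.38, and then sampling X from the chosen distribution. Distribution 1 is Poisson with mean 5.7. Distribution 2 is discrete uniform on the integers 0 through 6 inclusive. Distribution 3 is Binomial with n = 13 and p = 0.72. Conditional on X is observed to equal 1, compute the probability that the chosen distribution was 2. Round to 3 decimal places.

0.917

Likelihoods P(X=1 | ·): 1: 0.019072; 2: 0.142857; 3: 2.17356e-06.
Posterior ∝ prior × likelihood. Numerator for 2: 0.37·0.142857 = 0.0528571.
Normalizing constant: 0.25·0.019072 + 0.37·0.142857 + 0.38·2.17356e-06 = 0.057626.
P(2 | observation) = 0.0528571 / 0.057626 = 0.917245.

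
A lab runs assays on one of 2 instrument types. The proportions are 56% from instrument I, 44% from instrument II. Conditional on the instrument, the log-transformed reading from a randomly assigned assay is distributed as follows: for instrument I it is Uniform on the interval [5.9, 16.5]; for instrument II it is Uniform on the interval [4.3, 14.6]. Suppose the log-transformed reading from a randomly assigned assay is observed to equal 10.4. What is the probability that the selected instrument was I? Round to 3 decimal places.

Likelihoods f(10.4 | ·): I: 0.0943396; II: 0.0970874.
Posterior ∝ prior × likelihood. Numerator for I: 0.56·0.0943396 = 0.0528302.
Normalizing constant: 0.56·0.0943396 + 0.44·0.0970874 = 0.0955486.
P(I | observation) = 0.0528302 / 0.0955486 = 0.552914.

0.553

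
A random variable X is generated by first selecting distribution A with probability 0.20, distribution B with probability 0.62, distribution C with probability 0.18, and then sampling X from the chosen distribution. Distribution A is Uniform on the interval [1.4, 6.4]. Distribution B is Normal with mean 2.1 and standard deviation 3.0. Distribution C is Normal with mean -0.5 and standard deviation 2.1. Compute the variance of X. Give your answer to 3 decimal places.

Per component, A: μ=3.9, E[X²]=17.2933; B: μ=2.1, E[X²]=13.41; C: μ=-0.5, E[X²]=4.66.
E[X] = 0.2·3.9 + 0.62·2.1 + 0.18·-0.5 = 1.992.
E[X²] = 0.2·17.2933 + 0.62·13.41 + 0.18·4.66 = 12.6117.
Var(X) = E[X²] − (E[X])² = 12.6117 − 3.96806 = 8.6436.

8.644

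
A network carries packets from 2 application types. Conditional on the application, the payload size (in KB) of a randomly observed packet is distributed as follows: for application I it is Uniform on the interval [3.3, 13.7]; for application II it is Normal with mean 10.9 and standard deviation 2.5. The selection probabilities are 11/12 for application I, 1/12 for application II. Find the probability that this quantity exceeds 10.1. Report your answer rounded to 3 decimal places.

Conditional on each application, P(X > 10.1): I: 0.346154; II: 0.625516.
By total probability, P(X > 10.1) = 0.916667·0.346154 + 0.0833333·0.625516 = 0.369434.

0.369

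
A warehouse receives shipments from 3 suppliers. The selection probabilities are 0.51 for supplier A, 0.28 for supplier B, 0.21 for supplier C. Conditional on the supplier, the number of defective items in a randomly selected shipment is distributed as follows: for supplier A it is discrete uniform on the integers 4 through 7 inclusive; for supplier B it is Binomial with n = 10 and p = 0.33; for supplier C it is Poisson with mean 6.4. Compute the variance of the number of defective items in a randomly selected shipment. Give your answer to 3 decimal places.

Per component, A: μ=5.5, E[X²]=31.5; B: μ=3.3, E[X²]=13.101; C: μ=6.4, E[X²]=47.36.
E[X] = 0.51·5.5 + 0.28·3.3 + 0.21·6.4 = 5.073.
E[X²] = 0.51·31.5 + 0.28·13.101 + 0.21·47.36 = 29.6789.
Var(X) = E[X²] − (E[X])² = 29.6789 − 25.7353 = 3.94355.

3.944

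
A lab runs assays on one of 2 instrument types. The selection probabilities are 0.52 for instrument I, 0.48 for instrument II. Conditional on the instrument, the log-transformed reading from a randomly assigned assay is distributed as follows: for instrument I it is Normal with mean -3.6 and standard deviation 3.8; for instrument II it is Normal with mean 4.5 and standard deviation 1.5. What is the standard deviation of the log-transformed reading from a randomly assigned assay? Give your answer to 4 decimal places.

Per component, I: μ=-3.6, E[X²]=27.4; II: μ=4.5, E[X²]=22.5.
E[X] = 0.52·-3.6 + 0.48·4.5 = 0.288.
E[X²] = 0.52·27.4 + 0.48·22.5 = 25.048.
Var(X) = E[X²] − (E[X])² = 25.048 − 0.082944 = 24.9651.
SD(X) = √24.9651 = 4.9965.

4.9965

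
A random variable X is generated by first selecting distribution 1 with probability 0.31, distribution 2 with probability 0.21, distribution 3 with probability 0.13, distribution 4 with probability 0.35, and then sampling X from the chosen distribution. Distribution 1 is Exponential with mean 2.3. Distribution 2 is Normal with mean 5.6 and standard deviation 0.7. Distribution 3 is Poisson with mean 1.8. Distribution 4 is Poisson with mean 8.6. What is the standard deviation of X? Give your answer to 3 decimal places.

3.629

Per component, 1: μ=2.3, E[X²]=10.58; 2: μ=5.6, E[X²]=31.85; 3: μ=1.8, E[X²]=5.04; 4: μ=8.6, E[X²]=82.56.
E[X] = 0.31·2.3 + 0.21·5.6 + 0.13·1.8 + 0.35·8.6 = 5.133.
E[X²] = 0.31·10.58 + 0.21·31.85 + 0.13·5.04 + 0.35·82.56 = 39.5195.
Var(X) = E[X²] − (E[X])² = 39.5195 − 26.3477 = 13.1718.
SD(X) = √13.1718 = 3.6293.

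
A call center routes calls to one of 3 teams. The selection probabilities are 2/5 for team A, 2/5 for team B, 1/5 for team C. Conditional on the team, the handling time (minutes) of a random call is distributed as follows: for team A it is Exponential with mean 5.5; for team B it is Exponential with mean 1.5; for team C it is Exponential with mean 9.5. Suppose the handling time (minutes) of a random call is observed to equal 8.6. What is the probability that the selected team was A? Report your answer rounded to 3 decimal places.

Likelihoods f(8.6 | ·): A: 0.0380679; B: 0.00215751; C: 0.0425722.
Posterior ∝ prior × likelihood. Numerator for A: 0.4·0.0380679 = 0.0152272.
Normalizing constant: 0.4·0.0380679 + 0.4·0.00215751 + 0.2·0.0425722 = 0.0246046.
P(A | observation) = 0.0152272 / 0.0246046 = 0.618874.

0.619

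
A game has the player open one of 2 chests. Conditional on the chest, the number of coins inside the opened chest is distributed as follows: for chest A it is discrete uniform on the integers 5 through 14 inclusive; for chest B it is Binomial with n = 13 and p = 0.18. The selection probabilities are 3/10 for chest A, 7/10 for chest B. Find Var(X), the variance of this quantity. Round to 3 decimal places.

Per component, A: μ=9.5, E[X²]=98.5; B: μ=2.34, E[X²]=7.3944.
E[X] = 0.3·9.5 + 0.7·2.34 = 4.488.
E[X²] = 0.3·98.5 + 0.7·7.3944 = 34.7261.
Var(X) = E[X²] − (E[X])² = 34.7261 − 20.1421 = 14.5839.

14.584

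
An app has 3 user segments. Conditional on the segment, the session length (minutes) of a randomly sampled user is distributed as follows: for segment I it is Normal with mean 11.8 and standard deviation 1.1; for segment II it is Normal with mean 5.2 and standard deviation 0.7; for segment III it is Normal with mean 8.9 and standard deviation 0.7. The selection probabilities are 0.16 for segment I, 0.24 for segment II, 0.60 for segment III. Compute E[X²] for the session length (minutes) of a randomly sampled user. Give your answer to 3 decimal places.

For each component E[X²] = Var + (mean)², giving I: 140.45; II: 27.53; III: 79.7.
Overall E[X²] = 0.16·140.45 + 0.24·27.53 + 0.6·79.7 = 76.8992.

76.899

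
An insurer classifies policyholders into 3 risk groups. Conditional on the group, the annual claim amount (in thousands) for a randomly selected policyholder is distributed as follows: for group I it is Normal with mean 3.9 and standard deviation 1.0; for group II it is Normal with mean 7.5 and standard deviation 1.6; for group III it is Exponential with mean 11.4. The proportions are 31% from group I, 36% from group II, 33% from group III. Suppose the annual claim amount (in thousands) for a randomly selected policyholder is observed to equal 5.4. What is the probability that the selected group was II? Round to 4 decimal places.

0.3947

Likelihoods f(5.4 | ·): I: 0.129518; II: 0.105371; III: 0.0546231.
Posterior ∝ prior × likelihood. Numerator for II: 0.36·0.105371 = 0.0379335.
Normalizing constant: 0.31·0.129518 + 0.36·0.105371 + 0.33·0.0546231 = 0.0961096.
P(II | observation) = 0.0379335 / 0.0961096 = 0.39469.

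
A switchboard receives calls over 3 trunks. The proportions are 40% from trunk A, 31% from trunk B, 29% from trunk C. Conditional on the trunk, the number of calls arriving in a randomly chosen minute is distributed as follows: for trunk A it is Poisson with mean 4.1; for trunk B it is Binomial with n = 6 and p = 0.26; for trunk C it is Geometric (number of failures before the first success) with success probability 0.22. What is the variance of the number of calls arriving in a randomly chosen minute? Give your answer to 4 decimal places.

7.8615

Per component, A: μ=4.1, E[X²]=20.91; B: μ=1.56, E[X²]=3.588; C: μ=3.54545, E[X²]=28.686.
E[X] = 0.4·4.1 + 0.31·1.56 + 0.29·3.54545 = 3.15178.
E[X²] = 0.4·20.91 + 0.31·3.588 + 0.29·28.686 = 17.7952.
Var(X) = E[X²] − (E[X])² = 17.7952 − 9.93373 = 7.86148.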